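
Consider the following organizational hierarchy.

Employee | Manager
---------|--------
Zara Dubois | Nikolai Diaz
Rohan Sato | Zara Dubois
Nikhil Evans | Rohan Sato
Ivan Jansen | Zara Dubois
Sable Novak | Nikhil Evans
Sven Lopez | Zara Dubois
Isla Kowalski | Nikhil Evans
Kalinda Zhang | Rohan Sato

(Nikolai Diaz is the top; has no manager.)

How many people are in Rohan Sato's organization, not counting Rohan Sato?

4

Rohan Sato directly manages Nikhil Evans, Kalinda Zhang. Under Nikhil Evans: Isla Kowalski, Sable Novak (2). Kalinda Zhang has no reports. So Rohan Sato's organization is 2 direct reports plus everyone under them: 3 + 1 = 4.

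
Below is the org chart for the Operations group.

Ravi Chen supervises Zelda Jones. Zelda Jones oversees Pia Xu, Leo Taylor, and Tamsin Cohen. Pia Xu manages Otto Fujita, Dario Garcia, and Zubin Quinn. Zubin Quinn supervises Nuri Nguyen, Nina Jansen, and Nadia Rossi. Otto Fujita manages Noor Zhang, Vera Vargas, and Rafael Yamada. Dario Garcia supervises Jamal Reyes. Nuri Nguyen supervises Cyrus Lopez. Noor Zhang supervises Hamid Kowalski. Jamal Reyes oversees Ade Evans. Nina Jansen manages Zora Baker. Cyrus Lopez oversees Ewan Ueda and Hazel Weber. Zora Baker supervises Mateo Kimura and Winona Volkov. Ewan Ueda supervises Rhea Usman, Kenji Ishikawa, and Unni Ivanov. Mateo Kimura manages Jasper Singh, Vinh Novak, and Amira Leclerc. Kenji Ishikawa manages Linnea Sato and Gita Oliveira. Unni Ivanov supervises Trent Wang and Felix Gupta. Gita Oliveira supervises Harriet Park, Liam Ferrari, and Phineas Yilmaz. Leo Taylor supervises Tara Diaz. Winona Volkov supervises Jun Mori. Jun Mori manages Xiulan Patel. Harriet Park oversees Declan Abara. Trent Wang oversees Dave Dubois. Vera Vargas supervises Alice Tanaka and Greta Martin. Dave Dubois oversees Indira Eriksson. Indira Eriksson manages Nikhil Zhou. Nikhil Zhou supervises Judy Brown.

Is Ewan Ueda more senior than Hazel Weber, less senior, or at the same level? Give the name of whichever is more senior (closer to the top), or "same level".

Both Ewan Ueda and Hazel Weber are 6 levels below Ravi Chen.

same level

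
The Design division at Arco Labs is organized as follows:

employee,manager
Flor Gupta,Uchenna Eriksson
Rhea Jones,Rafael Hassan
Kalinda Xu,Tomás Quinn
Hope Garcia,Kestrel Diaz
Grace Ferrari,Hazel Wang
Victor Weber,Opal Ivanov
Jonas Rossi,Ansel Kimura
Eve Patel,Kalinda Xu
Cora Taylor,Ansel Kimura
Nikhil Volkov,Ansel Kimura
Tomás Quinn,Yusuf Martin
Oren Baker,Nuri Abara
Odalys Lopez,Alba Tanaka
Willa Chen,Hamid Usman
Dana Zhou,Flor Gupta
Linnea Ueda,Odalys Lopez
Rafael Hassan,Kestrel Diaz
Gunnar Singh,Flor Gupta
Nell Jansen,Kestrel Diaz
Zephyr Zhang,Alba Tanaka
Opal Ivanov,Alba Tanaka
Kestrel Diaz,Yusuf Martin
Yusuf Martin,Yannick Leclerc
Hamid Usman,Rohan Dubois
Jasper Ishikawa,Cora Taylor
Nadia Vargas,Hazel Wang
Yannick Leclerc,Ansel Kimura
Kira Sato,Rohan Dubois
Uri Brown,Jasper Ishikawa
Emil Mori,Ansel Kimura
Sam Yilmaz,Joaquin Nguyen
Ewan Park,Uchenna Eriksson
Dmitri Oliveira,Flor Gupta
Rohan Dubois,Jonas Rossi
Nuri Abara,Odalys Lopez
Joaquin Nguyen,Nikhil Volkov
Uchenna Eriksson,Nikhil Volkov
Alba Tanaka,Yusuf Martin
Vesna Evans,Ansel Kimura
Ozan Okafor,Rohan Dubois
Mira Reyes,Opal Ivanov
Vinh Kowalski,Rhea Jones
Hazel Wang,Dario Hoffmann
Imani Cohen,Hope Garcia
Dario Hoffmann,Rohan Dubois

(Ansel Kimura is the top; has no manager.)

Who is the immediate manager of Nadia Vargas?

Nadia Vargas reports directly to Hazel Wang.

Hazel Wang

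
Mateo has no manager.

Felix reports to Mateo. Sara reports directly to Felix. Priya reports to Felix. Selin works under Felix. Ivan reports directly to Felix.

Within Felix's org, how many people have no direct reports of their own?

4

The people in Felix's organization with no one reporting to them are Priya, Sara, Selin, Ivan. That is 4.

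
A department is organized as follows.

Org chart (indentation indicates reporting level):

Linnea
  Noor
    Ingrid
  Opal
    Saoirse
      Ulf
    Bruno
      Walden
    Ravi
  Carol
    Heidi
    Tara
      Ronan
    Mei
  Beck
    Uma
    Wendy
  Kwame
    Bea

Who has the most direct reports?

Direct-report counts: Linnea has 5; Kwame has 1; Beck has 2; Carol has 3; Tara has 1; Opal has 3; Bruno has 1; Saoirse has 1; Noor has 1. The largest is 5, held by Linnea.

Linnea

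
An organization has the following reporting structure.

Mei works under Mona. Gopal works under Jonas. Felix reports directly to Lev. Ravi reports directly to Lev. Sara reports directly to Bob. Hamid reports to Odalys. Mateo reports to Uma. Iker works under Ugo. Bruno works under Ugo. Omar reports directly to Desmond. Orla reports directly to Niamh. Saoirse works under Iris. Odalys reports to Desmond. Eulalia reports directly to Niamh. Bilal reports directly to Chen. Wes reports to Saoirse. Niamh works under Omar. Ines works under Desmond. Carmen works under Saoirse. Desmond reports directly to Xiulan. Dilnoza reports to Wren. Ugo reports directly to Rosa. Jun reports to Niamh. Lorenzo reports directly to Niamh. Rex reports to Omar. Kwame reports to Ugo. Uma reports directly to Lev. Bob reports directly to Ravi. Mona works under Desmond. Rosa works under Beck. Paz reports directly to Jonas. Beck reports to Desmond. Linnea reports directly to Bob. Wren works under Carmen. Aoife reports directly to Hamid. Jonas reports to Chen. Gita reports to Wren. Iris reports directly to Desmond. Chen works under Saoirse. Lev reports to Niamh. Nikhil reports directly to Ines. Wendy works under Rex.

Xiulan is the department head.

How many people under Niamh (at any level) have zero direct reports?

8

The people in Niamh's organization with no one reporting to them are Eulalia, Orla, Jun, Lorenzo, Linnea, Sara, Felix, Mateo. That is 8.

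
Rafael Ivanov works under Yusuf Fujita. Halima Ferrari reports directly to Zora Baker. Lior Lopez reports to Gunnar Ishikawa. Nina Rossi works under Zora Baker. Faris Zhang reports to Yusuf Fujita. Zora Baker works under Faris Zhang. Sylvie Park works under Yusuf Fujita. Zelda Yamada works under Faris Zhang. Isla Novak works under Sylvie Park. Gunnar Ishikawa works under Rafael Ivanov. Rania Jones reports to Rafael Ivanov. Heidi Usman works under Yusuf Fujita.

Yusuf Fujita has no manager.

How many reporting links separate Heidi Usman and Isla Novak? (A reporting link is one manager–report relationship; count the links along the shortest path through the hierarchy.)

Heidi Usman is 1 level below Yusuf Fujita, and Isla Novak is 2 levels below Yusuf Fujita (their lowest common manager). The shortest path runs up from Heidi Usman to Yusuf Fujita and back down to Isla Novak: 1 + 2 = 3 links.

3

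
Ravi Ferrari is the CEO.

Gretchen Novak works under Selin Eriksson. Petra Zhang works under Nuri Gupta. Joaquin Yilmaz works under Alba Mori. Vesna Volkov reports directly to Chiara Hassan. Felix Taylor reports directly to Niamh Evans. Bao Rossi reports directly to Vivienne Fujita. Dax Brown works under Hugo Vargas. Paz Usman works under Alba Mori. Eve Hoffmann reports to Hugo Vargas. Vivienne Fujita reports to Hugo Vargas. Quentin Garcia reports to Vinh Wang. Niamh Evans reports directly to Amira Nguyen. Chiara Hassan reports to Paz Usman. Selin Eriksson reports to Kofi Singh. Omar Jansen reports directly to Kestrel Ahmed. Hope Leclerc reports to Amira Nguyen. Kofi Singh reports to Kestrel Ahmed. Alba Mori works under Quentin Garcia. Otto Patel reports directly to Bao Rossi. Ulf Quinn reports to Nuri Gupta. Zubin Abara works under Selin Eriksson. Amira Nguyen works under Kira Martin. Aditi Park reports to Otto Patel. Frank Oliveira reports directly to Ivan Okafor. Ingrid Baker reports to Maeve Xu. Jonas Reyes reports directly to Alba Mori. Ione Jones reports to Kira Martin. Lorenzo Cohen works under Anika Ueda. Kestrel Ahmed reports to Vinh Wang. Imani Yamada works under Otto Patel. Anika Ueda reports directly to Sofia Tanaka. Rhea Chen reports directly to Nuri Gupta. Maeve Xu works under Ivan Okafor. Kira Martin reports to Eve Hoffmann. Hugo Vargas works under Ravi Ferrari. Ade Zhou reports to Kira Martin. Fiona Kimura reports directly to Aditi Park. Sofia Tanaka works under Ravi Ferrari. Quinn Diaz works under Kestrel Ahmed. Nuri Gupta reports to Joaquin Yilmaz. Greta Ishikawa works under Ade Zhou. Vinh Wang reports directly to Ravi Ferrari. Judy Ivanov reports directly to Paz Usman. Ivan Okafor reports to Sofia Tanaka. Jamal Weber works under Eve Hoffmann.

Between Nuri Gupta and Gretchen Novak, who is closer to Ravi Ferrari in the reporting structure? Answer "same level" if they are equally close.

same level

Both Nuri Gupta and Gretchen Novak are 5 levels below Ravi Ferrari.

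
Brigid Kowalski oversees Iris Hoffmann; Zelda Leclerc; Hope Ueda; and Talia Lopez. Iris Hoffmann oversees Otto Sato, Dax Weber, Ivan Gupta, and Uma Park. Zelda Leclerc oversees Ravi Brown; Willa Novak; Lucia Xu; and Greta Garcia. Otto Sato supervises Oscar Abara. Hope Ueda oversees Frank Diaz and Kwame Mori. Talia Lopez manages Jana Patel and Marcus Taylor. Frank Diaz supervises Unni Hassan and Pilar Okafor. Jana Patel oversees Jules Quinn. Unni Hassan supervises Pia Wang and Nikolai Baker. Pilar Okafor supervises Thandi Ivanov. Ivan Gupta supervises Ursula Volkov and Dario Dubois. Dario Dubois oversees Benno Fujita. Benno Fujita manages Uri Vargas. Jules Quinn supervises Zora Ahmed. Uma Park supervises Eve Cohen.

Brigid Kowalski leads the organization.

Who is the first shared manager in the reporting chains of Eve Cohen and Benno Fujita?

Iris Hoffmann

Eve Cohen's chain of managers is Uma Park, Iris Hoffmann, Brigid Kowalski. Benno Fujita's chain of managers is Dario Dubois, Ivan Gupta, Iris Hoffmann, Brigid Kowalski. The first manager that appears in both chains is Iris Hoffmann.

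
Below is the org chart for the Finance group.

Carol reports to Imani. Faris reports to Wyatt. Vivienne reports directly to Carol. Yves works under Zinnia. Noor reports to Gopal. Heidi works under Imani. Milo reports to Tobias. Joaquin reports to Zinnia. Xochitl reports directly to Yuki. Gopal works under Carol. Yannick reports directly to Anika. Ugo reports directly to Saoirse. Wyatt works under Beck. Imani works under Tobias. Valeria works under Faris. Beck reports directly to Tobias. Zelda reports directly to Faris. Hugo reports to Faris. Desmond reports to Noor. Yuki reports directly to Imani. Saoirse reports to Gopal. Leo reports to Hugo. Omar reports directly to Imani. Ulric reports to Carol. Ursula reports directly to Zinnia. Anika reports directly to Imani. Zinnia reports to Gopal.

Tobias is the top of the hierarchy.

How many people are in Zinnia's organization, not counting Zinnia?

3

Zinnia directly manages Yves, Joaquin, Ursula. Yves has no reports. Joaquin has no reports. Ursula has no reports. So Zinnia's organization is 3 direct reports plus everyone under them: 1 + 1 + 1 = 3.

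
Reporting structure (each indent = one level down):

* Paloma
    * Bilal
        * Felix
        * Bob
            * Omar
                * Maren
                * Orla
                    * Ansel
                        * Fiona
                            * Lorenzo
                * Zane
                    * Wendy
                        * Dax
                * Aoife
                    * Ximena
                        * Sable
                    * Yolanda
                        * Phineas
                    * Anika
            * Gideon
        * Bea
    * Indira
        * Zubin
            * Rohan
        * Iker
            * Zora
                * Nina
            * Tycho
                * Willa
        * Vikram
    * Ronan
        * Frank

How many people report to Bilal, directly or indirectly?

Bilal directly manages Felix, Bob, Bea. Felix has no reports. Under Bob: Gideon, Omar, Aoife, Anika, Yolanda, Phineas, Ximena, Sable, Zane, Wendy, Dax, Orla, Ansel, Fiona, Lorenzo, Maren (16). Bea has no reports. So Bilal's organization is 3 direct reports plus everyone under them: 1 + 17 + 1 = 19.

19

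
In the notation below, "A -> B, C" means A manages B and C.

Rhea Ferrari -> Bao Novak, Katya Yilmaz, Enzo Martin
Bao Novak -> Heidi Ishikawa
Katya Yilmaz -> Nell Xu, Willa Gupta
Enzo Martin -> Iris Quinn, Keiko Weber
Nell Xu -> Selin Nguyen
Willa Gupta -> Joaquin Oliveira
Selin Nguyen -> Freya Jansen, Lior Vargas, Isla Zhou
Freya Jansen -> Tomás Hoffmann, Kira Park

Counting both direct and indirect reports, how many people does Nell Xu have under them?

6

Nell Xu directly manages Selin Nguyen. Under Selin Nguyen: Isla Zhou, Lior Vargas, Freya Jansen, Kira Park, Tomás Hoffmann (5). That's 6 in total.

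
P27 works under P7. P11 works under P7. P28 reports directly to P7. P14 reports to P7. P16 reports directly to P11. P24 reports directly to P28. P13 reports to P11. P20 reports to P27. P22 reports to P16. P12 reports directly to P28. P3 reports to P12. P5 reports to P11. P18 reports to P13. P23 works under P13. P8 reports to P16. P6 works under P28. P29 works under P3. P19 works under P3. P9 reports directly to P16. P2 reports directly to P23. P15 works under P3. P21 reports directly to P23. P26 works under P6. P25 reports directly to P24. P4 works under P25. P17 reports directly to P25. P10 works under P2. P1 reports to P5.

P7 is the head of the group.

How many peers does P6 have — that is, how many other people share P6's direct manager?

P6 reports to P28. P28's other direct reports are P24, P12 — 2 peers.

2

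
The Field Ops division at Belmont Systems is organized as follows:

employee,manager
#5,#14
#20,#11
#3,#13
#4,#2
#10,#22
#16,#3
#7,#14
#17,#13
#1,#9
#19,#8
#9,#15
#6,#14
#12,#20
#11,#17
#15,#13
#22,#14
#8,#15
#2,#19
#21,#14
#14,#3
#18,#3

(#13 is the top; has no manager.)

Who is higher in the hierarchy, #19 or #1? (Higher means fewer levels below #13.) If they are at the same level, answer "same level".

same level

Both #19 and #1 are 3 levels below #13.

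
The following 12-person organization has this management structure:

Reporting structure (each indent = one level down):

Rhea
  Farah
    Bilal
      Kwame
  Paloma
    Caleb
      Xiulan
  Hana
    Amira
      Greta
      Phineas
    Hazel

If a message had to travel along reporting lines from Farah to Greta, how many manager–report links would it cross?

Farah is 1 level below Rhea, and Greta is 3 levels below Rhea (their lowest common manager). The shortest path runs up from Farah to Rhea and back down to Greta: 1 + 3 = 4 links.

4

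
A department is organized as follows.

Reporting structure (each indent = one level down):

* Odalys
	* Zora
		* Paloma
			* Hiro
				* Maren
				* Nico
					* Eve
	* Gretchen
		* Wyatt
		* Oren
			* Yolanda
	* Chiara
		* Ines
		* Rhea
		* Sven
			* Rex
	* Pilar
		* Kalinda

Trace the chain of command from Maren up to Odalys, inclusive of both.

Maren -> Hiro -> Paloma -> Zora -> Odalys

Maren reports to Hiro. Hiro reports to Paloma. Paloma reports to Zora. Zora reports to Odalys. Odalys is at the top.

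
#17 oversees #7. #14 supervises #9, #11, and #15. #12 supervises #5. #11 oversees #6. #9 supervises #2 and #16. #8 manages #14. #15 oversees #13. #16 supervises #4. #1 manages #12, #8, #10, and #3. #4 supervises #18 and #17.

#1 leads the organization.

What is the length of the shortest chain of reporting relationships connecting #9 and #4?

#4 is in #9's organization: the chain from #4 up to #9 is #4 → #16 → #9, which is 2 links.

2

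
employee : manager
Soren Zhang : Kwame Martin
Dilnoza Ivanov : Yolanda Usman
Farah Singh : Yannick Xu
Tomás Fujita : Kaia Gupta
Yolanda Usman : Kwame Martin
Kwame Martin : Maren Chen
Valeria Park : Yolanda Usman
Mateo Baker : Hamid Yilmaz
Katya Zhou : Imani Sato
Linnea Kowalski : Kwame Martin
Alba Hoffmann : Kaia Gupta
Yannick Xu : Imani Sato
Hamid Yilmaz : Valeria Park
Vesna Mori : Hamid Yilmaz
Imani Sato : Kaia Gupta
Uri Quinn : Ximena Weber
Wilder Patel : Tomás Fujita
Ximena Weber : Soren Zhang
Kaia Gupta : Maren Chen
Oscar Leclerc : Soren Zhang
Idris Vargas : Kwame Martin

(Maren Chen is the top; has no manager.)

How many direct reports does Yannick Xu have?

Yannick Xu directly manages Farah Singh. That is 1 direct report.

1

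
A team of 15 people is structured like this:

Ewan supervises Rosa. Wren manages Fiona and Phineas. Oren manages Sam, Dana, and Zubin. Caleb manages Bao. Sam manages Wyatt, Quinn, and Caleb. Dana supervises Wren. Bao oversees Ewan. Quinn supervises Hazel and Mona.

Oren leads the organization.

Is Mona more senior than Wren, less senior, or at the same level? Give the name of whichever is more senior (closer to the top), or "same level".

Wren

Mona is 3 levels below Oren; Wren is 2. Wren is higher.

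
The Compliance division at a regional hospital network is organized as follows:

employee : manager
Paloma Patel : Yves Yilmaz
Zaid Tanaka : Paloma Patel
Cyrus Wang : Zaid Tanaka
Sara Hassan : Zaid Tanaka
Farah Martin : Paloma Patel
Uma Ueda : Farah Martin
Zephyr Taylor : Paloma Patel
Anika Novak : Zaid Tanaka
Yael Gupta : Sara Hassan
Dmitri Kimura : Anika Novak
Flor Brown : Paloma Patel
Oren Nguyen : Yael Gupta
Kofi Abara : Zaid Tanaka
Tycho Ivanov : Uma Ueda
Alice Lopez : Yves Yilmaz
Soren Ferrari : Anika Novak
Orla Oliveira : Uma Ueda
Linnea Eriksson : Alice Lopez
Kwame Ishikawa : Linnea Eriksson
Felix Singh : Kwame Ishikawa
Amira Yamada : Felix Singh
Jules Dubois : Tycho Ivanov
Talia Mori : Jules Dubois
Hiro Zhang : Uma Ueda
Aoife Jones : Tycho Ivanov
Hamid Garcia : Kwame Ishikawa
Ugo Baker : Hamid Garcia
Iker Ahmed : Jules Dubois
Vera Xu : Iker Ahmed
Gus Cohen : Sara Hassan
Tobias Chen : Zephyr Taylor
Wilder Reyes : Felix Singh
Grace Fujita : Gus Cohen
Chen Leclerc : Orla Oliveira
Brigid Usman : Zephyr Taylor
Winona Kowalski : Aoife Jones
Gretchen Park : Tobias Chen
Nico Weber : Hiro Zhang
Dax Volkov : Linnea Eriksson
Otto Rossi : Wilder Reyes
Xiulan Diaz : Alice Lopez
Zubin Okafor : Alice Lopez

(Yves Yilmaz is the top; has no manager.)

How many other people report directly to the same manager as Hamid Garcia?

1

Hamid Garcia reports to Kwame Ishikawa. Kwame Ishikawa's other direct reports are Felix Singh — 1 peer.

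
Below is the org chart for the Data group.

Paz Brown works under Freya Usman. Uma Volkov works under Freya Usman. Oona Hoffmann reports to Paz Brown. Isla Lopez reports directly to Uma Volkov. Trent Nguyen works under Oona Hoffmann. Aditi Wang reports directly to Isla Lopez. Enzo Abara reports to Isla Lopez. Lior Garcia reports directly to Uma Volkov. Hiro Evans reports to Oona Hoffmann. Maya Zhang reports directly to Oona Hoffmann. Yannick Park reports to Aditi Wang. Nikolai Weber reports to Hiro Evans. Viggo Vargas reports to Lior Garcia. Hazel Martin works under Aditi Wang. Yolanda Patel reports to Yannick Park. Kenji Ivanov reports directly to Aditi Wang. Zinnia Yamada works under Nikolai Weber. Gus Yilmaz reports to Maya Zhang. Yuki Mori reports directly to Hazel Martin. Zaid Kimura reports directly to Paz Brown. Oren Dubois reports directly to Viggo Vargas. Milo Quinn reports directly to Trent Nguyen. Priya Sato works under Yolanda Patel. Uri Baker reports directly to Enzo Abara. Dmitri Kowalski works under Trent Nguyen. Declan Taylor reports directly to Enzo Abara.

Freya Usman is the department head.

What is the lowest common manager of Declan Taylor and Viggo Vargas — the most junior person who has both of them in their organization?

Uma Volkov

Declan Taylor's chain of managers is Enzo Abara, Isla Lopez, Uma Volkov, Freya Usman. Viggo Vargas's chain of managers is Lior Garcia, Uma Volkov, Freya Usman. The first manager that appears in both chains is Uma Volkov.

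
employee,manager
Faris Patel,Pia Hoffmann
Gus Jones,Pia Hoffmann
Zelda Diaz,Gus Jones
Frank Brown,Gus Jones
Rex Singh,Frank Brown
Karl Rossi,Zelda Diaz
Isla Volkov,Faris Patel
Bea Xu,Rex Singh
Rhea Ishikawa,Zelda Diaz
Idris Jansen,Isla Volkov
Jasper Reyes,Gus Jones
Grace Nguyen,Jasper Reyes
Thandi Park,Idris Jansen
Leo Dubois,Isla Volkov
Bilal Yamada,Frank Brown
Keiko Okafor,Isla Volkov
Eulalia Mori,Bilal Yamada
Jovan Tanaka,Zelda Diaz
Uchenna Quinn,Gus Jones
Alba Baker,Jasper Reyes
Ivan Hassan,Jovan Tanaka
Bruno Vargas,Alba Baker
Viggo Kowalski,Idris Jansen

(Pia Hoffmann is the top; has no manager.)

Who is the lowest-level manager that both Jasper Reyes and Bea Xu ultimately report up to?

Jasper Reyes's chain of managers is Gus Jones, Pia Hoffmann. Bea Xu's chain of managers is Rex Singh, Frank Brown, Gus Jones, Pia Hoffmann. The first manager that appears in both chains is Gus Jones.

Gus Jones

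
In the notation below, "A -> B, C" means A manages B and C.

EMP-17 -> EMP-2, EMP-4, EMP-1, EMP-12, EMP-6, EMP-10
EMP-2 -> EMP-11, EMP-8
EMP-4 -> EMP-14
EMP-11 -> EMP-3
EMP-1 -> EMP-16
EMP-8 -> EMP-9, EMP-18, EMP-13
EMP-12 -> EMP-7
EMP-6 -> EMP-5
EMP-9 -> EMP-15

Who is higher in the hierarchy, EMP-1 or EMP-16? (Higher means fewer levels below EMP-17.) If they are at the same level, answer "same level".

EMP-1 is 1 level below EMP-17; EMP-16 is 2. EMP-1 is higher.

EMP-1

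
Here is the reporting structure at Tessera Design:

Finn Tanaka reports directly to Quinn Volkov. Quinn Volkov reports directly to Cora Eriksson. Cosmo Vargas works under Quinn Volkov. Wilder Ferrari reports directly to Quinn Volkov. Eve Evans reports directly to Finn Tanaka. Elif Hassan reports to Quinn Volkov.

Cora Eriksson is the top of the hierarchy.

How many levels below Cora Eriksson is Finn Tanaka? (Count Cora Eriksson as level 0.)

Chain from Finn Tanaka up to Cora Eriksson: Finn Tanaka → Quinn Volkov → Cora Eriksson. That is 2 steps up, so Finn Tanaka is 2 levels below Cora Eriksson.

2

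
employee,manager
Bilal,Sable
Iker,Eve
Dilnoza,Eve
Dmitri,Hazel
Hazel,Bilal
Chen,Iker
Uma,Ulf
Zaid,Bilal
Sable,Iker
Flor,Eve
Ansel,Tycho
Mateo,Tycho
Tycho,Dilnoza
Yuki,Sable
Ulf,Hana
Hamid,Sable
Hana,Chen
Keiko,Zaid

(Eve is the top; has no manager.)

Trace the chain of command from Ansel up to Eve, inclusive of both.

Ansel -> Tycho -> Dilnoza -> Eve

Ansel reports to Tycho. Tycho reports to Dilnoza. Dilnoza reports to Eve. Eve is at the top.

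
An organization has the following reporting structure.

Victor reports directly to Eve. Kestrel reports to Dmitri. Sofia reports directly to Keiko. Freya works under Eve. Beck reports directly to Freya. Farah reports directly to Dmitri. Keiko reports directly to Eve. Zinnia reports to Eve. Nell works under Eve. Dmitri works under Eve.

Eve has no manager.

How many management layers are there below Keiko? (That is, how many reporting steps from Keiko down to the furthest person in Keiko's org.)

1

The longest chain under Keiko runs Keiko → Sofia, which is 1 level below Keiko.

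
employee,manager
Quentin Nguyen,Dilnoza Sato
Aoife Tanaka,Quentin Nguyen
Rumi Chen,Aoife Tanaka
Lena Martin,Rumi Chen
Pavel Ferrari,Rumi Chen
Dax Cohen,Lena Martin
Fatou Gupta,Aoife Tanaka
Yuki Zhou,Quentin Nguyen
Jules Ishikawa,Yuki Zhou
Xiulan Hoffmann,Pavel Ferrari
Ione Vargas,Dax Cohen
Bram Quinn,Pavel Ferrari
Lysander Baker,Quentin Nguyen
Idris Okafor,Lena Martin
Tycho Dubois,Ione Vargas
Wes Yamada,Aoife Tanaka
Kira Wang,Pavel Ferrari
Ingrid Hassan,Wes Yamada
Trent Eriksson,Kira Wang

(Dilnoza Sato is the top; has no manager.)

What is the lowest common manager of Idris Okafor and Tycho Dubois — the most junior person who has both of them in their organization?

Idris Okafor's chain of managers is Lena Martin, Rumi Chen, Aoife Tanaka, Quentin Nguyen, Dilnoza Sato. Tycho Dubois's chain of managers is Ione Vargas, Dax Cohen, Lena Martin, Rumi Chen, Aoife Tanaka, Quentin Nguyen, Dilnoza Sato. The first manager that appears in both chains is Lena Martin.

Lena Martin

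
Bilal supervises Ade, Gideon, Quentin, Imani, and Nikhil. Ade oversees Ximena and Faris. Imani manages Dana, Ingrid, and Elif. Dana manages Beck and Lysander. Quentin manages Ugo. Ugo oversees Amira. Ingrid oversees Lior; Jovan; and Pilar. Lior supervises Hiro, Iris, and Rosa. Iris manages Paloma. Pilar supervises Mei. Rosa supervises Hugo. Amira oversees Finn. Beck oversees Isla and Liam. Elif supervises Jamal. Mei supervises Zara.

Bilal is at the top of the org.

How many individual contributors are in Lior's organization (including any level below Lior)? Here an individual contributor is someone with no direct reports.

The people in Lior's organization with no one reporting to them are Hugo, Paloma, Hiro. That is 3.

3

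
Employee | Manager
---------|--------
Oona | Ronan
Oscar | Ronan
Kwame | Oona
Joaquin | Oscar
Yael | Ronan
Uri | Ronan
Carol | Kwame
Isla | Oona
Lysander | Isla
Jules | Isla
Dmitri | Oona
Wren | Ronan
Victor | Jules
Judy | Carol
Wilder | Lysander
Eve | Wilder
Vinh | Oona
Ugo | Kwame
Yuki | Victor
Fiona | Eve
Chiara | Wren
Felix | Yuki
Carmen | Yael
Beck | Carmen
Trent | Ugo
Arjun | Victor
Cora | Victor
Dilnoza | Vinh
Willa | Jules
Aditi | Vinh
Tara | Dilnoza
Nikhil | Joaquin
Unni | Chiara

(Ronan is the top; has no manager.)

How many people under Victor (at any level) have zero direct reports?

The people in Victor's organization with no one reporting to them are Cora, Arjun, Felix. That is 3.

3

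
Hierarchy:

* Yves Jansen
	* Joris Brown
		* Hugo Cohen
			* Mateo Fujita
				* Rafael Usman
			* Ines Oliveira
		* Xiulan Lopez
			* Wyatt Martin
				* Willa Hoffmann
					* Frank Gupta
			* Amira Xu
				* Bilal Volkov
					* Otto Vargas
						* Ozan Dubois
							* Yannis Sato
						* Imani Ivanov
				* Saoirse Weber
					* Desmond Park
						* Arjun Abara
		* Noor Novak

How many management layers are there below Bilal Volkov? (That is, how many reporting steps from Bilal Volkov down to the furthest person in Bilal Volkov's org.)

The longest chain under Bilal Volkov runs Bilal Volkov → Otto Vargas → Ozan Dubois → Yannis Sato, which is 3 levels below Bilal Volkov.

3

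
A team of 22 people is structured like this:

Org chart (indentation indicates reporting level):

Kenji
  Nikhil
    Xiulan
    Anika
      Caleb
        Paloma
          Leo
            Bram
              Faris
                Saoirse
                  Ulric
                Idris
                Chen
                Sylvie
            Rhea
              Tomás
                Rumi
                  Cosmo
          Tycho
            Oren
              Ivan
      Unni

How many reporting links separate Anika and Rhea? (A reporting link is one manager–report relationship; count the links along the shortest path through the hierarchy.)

4

Rhea is in Anika's organization: the chain from Rhea up to Anika is Rhea → Leo → Paloma → Caleb → Anika, which is 4 links.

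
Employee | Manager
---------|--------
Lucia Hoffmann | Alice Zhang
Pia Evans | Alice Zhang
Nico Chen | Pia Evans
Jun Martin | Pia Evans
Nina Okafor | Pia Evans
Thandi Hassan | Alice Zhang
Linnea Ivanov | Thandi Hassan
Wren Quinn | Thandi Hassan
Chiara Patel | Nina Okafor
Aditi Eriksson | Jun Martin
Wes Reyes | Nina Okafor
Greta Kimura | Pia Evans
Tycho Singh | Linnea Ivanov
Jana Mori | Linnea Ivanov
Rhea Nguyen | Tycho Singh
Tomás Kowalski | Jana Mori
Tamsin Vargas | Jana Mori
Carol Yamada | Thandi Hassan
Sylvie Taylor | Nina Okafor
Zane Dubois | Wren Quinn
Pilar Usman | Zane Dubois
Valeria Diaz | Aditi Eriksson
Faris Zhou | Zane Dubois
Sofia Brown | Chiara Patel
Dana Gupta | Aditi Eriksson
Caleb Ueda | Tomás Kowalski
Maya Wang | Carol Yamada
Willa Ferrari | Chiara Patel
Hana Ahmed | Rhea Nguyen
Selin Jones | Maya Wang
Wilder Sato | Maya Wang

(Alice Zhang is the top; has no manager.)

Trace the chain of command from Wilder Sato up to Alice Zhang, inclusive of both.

Wilder Sato -> Maya Wang -> Carol Yamada -> Thandi Hassan -> Alice Zhang

Wilder Sato reports to Maya Wang. Maya Wang reports to Carol Yamada. Carol Yamada reports to Thandi Hassan. Thandi Hassan reports to Alice Zhang. Alice Zhang is at the top.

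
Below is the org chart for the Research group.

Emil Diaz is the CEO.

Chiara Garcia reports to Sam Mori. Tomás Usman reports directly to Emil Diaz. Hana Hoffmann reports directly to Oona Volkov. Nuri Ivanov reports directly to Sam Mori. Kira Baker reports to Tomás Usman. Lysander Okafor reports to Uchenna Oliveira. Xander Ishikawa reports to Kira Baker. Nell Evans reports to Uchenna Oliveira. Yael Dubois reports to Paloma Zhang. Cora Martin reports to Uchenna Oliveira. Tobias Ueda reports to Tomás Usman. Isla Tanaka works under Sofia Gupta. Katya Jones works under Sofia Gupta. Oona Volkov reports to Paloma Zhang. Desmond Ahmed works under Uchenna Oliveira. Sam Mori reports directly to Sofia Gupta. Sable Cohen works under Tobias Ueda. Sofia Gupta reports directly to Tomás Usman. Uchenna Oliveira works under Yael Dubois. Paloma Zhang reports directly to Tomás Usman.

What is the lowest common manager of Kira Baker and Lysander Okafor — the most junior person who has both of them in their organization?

Tomás Usman

Kira Baker's chain of managers is Tomás Usman, Emil Diaz. Lysander Okafor's chain of managers is Uchenna Oliveira, Yael Dubois, Paloma Zhang, Tomás Usman, Emil Diaz. The first manager that appears in both chains is Tomás Usman.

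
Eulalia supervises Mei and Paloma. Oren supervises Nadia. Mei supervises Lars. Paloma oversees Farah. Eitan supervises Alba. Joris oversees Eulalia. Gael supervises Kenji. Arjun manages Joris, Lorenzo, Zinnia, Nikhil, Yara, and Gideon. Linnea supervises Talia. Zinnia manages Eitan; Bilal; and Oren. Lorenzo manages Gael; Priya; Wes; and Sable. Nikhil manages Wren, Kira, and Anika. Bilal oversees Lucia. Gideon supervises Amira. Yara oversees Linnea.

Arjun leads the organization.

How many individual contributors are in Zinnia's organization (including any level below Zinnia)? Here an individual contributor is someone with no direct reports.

3

The people in Zinnia's organization with no one reporting to them are Nadia, Lucia, Alba. That is 3.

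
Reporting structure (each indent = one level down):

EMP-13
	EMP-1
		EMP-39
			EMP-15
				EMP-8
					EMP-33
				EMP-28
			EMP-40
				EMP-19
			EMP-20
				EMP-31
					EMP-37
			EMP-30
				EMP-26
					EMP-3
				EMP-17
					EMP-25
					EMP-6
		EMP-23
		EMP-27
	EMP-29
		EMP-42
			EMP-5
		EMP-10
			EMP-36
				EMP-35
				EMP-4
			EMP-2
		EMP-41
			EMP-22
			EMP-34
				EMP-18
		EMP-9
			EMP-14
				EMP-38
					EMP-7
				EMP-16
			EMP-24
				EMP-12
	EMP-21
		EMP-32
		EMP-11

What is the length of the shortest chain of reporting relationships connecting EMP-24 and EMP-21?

EMP-24 is 3 levels below EMP-13, and EMP-21 is 1 level below EMP-13 (their lowest common manager). The shortest path runs up from EMP-24 to EMP-13 and back down to EMP-21: 3 + 1 = 4 links.

4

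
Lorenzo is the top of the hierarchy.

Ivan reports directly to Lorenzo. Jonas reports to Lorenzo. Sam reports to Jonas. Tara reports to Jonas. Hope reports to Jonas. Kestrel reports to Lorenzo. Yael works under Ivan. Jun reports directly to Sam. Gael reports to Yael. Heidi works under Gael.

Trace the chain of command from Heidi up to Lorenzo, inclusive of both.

Heidi -> Gael -> Yael -> Ivan -> Lorenzo

Heidi reports to Gael. Gael reports to Yael. Yael reports to Ivan. Ivan reports to Lorenzo. Lorenzo is at the top.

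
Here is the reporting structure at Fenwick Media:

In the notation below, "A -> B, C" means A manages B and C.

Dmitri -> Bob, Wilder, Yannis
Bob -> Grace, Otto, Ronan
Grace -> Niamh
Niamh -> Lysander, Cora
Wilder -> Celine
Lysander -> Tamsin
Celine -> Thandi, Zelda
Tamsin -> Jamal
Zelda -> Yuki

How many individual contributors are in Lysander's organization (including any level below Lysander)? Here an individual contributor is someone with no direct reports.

1

The only person in Lysander's organization with no one reporting to them is Jamal. That is 1.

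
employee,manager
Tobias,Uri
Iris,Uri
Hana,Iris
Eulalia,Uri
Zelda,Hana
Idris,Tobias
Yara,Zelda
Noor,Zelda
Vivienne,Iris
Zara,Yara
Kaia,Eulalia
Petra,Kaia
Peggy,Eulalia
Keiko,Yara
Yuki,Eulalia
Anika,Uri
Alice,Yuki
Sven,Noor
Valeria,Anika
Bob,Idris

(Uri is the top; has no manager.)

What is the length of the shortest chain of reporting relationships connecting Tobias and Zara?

Tobias is 1 level below Uri, and Zara is 5 levels below Uri (their lowest common manager). The shortest path runs up from Tobias to Uri and back down to Zara: 1 + 5 = 6 links.

6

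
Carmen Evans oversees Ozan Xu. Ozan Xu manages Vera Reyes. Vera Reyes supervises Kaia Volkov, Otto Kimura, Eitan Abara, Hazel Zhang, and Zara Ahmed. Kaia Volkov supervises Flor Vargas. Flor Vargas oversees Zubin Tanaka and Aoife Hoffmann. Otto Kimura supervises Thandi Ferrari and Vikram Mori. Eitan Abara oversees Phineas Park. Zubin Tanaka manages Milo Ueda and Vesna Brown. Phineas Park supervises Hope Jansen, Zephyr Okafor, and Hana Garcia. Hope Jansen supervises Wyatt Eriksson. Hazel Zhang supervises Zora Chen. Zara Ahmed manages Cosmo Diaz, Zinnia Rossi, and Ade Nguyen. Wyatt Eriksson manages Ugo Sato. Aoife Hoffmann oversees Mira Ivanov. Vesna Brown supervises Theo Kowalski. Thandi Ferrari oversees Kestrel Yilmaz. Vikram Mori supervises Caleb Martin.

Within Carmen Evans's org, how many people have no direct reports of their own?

12

The people in Carmen Evans's organization with no one reporting to them are Ade Nguyen, Zinnia Rossi, Cosmo Diaz, Zora Chen, Hana Garcia, Zephyr Okafor, Ugo Sato, Caleb Martin, Kestrel Yilmaz, Mira Ivanov, Theo Kowalski, Milo Ueda. That is 12.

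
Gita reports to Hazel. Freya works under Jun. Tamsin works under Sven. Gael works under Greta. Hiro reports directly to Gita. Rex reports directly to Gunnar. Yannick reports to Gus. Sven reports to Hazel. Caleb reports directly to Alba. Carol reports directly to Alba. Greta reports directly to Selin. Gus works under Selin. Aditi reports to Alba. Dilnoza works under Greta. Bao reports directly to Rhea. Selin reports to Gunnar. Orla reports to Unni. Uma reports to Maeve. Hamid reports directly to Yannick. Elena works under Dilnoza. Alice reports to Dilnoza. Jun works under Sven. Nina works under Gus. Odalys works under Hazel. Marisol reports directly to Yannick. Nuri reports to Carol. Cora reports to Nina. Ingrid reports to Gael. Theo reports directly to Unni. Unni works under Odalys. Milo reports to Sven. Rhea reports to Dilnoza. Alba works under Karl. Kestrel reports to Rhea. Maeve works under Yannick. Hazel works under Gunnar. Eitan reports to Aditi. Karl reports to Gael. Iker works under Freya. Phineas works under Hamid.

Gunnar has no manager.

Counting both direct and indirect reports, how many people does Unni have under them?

2

Unni directly manages Theo, Orla. Theo has no reports. Orla has no reports. So Unni's organization is 2 direct reports plus everyone under them: 1 + 1 = 2.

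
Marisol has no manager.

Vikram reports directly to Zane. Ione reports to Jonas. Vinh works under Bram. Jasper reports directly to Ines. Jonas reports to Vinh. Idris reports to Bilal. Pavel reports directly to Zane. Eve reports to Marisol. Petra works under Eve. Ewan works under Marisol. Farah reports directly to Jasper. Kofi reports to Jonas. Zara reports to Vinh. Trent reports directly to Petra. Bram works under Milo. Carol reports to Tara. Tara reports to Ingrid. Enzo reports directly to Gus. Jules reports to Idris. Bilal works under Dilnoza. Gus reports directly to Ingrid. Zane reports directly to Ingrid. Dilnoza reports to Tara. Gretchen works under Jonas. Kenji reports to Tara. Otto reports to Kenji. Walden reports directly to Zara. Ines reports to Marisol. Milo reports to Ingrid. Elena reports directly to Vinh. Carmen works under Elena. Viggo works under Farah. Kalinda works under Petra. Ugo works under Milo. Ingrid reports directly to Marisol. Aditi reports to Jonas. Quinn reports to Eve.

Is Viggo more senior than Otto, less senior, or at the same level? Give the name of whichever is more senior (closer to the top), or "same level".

Both Viggo and Otto are 4 levels below Marisol.

same level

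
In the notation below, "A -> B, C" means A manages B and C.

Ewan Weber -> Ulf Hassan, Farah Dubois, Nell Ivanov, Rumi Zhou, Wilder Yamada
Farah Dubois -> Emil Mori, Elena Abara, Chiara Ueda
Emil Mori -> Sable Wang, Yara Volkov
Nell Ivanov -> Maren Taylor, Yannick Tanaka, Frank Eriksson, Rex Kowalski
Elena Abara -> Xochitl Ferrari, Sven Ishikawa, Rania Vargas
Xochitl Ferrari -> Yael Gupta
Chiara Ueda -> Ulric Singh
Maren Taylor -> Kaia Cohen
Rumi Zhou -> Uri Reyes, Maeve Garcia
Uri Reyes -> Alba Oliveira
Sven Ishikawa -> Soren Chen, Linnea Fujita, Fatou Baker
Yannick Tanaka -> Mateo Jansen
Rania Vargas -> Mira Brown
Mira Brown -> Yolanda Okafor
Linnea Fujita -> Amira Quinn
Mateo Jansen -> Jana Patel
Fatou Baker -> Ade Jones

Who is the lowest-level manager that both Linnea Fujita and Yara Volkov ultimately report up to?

Linnea Fujita's chain of managers is Sven Ishikawa, Elena Abara, Farah Dubois, Ewan Weber. Yara Volkov's chain of managers is Emil Mori, Farah Dubois, Ewan Weber. The first manager that appears in both chains is Farah Dubois.

Farah Dubois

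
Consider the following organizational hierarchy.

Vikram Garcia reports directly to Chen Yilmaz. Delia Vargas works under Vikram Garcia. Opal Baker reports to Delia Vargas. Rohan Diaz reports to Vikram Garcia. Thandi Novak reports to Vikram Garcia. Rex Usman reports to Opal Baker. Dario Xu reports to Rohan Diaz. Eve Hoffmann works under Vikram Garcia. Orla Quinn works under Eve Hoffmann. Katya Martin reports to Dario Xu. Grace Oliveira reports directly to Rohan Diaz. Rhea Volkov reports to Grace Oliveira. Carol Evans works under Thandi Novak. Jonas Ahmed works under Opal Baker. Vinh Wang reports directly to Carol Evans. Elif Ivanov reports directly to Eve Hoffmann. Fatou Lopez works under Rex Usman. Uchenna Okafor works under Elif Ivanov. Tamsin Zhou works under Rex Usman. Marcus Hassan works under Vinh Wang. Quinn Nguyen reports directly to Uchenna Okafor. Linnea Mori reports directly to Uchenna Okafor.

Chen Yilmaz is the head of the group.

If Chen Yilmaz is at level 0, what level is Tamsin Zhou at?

5

Chain from Tamsin Zhou up to Chen Yilmaz: Tamsin Zhou → Rex Usman → Opal Baker → Delia Vargas → Vikram Garcia → Chen Yilmaz. That is 5 steps up, so Tamsin Zhou is 5 levels below Chen Yilmaz.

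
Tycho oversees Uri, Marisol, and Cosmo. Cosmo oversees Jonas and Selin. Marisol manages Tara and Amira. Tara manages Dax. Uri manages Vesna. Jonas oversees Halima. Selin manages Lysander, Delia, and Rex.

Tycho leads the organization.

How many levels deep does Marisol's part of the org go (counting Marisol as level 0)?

2

The longest chain under Marisol runs Marisol → Tara → Dax, which is 2 levels below Marisol.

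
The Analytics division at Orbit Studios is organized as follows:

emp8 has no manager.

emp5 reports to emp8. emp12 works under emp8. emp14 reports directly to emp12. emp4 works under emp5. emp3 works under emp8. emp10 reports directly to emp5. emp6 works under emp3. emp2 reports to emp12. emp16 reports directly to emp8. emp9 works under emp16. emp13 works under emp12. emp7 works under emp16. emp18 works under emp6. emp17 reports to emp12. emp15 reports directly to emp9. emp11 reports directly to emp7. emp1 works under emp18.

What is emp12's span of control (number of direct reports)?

emp12 directly manages emp14, emp2, emp13, emp17. That is 4 direct reports.

4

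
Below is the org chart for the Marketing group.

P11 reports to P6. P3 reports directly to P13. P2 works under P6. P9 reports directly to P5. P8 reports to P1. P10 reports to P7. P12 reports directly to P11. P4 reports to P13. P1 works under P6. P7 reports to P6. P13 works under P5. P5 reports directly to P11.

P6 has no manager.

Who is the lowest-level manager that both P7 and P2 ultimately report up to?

P7's chain of managers is P6. P2's chain of managers is P6. The first manager that appears in both chains is P6.

P6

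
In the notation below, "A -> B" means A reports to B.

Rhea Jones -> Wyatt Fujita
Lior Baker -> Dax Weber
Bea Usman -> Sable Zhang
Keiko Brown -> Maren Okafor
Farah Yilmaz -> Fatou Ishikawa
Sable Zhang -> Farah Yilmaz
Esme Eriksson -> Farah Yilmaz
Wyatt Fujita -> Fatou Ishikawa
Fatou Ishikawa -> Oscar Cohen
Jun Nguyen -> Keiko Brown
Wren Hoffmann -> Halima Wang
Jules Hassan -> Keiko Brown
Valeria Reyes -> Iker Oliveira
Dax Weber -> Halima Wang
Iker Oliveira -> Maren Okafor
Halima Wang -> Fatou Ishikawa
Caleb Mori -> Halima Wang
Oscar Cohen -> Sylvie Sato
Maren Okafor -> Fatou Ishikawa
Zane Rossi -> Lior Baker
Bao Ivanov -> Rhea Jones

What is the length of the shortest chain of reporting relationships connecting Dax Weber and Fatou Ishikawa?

Dax Weber is in Fatou Ishikawa's organization: the chain from Dax Weber up to Fatou Ishikawa is Dax Weber → Halima Wang → Fatou Ishikawa, which is 2 links.

2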